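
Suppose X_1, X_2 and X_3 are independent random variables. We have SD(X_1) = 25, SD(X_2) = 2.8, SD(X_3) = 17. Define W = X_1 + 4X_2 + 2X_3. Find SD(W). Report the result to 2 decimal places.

43.66

var(X_1) = 625, var(X_2) = 7.84, var(X_3) = 289
By independence, var(W) = (1)²var(X_1) + (4)²var(X_2) + (2)²var(X_3)
= (1)²·625 + (4)²·7.84 + (2)²·289 = 1906.44
SD(W) = √1906.44 ≈ 43.66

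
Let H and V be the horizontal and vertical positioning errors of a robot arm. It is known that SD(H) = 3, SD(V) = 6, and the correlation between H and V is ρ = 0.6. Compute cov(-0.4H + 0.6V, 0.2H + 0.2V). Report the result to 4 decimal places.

Var(H) = (3)² = 9;  Var(V) = (6)² = 36
cov(H,V) = ρ·SD(H)·SD(V) = 0.6·3·6 = 10.8
cov(-0.4H + 0.6V, 0.2H + 0.2V) = (-0.4)(0.2)Var(H) + (0.6)(0.2)Var(V) + [(-0.4)(0.2) + (0.6)(0.2)]cov(H,V)
= -0.08·9 + 0.12·36 + 0.04·10.8 = 4.032

4.0320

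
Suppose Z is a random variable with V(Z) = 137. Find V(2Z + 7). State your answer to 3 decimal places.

V(2Z + 7) = (2)²·V(Z) = 4·137 = 548

548.000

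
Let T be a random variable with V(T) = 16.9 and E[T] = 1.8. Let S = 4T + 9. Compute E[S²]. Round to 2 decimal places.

532.84

E[4T + 9] = 4·1.8 + 9 = 16.2
V(4T + 9) = (4)²·16.9 = 270.4
E[S²] = V(S) + (E[S])² = 270.4 + (16.2)² = 532.84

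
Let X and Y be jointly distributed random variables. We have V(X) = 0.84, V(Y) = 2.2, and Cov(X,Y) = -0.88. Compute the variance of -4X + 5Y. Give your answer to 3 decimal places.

103.640

V(-4X + 5Y) = (-4)²·V(X) + (5)²·V(Y) + 2·(-4)·(5)·Cov(X,Y)
= 16·0.84 + 25·2.2 + -40·-0.88 = 103.64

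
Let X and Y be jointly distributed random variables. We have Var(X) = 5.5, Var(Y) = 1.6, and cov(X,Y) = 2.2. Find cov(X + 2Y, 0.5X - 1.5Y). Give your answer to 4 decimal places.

-3.1500

cov(X + 2Y, 0.5X - 1.5Y) = (1)(0.5)Var(X) + (2)(-1.5)Var(Y) + [(1)(-1.5) + (2)(0.5)]cov(X,Y)
= 0.5·5.5 + -3·1.6 + -0.5·2.2 = -3.15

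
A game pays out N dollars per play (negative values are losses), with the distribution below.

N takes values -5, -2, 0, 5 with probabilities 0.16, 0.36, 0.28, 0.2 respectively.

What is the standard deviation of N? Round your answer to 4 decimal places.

E[N] = (-5)(0.16) + (-2)(0.36) + (0)(0.28) + (5)(0.2) = -0.52
E[N²] = (-5)²(0.16) + (-2)²(0.36) + (0)²(0.28) + (5)²(0.2) = 10.44
var(N) = E[N²] − (E[N])² = 10.44 − (-0.52)² = 10.1696
SD(N) = √10.1696 ≈ 3.1890

3.1890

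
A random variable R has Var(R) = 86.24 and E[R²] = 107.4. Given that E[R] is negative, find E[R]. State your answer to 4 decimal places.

(E[R])² = E[R²] − Var(R) = 107.4 − 86.24 = 21.16
E[R] = −√21.16 = -4.6

-4.6000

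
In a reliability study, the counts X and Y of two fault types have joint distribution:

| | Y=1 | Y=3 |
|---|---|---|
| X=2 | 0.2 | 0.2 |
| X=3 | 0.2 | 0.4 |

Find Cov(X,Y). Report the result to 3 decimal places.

0.080

E[X] = 2.6,  E[Y] = 2.2
E[XY] = 5.8
Cov(X,Y) = E[XY] − E[X]E[Y] = 5.8 − (2.6)(2.2) = 0.08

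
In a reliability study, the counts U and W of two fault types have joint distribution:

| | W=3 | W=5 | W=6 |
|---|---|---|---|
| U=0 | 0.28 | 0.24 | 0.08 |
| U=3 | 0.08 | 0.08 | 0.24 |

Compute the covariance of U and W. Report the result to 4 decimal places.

0.7200

E[U] = 1.2,  E[W] = 4.6
E[UW] = 6.24
Cov(U,W) = E[UW] − E[U]E[W] = 6.24 − (1.2)(4.6) = 0.72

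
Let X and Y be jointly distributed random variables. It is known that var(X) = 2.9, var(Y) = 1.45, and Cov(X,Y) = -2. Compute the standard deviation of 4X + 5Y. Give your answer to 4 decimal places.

var(4X + 5Y) = (4)²·var(X) + (5)²·var(Y) + 2·(4)·(5)·Cov(X,Y)
= 16·2.9 + 25·1.45 + 40·-2 = 2.65
SD(4X + 5Y) = √2.65 ≈ 1.6279

1.6279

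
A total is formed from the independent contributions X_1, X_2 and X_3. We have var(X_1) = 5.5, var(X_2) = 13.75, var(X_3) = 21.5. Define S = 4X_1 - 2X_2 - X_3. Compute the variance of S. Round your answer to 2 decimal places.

164.50

By independence, var(S) = (4)²var(X_1) + (-2)²var(X_2) + (-1)²var(X_3)
= (4)²·5.5 + (-2)²·13.75 + (-1)²·21.5 = 164.5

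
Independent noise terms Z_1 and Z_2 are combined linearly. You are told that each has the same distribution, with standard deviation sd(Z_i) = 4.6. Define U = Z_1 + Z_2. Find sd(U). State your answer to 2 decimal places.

6.51

Var(Z_i) = (4.6)² = 21.16
By independence, Var(U) = (1)²Var(Z_1) + (1)²Var(Z_2)
= (1)²·21.16 + (1)²·21.16 = 42.32
sd(U) = √42.32 ≈ 6.51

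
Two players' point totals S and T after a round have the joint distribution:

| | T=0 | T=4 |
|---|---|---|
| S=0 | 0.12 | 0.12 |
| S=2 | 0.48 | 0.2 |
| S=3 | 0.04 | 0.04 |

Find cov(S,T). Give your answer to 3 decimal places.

E[S] = 1.6,  E[T] = 1.44
E[ST] = 2.08
cov(S,T) = E[ST] − E[S]E[T] = 2.08 − (1.6)(1.44) = -0.224

-0.224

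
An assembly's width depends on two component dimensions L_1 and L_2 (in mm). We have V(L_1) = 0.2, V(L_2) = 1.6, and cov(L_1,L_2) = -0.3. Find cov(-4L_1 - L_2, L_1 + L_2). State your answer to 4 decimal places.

cov(-4L_1 - L_2, L_1 + L_2) = (-4)(1)V(L_1) + (-1)(1)V(L_2) + [(-4)(1) + (-1)(1)]cov(L_1,L_2)
= -4·0.2 + -1·1.6 + -5·-0.3 = -0.9

-0.9000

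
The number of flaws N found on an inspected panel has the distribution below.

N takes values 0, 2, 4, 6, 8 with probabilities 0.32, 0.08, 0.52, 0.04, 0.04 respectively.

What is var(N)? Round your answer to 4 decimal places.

E[N] = (0)(0.32) + (2)(0.08) + (4)(0.52) + (6)(0.04) + (8)(0.04) = 2.8
E[N²] = (0)²(0.32) + (2)²(0.08) + (4)²(0.52) + (6)²(0.04) + (8)²(0.04) = 12.64
var(N) = E[N²] − (E[N])² = 12.64 − (2.8)² = 4.8

4.8000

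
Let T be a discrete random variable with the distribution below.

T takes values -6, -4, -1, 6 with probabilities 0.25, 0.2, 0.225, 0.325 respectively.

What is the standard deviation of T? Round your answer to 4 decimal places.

E[T] = (-6)(0.25) + (-4)(0.2) + (-1)(0.225) + (6)(0.325) = -0.575
E[T²] = (-6)²(0.25) + (-4)²(0.2) + (-1)²(0.225) + (6)²(0.325) = 24.125
V(T) = E[T²] − (E[T])² = 24.125 − (-0.575)² = 23.794375
SD(T) = √23.794375 ≈ 4.8779

4.8779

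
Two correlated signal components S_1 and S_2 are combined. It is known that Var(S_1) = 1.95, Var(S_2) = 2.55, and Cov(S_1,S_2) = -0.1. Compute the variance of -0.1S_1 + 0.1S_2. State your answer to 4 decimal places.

Var(-0.1S_1 + 0.1S_2) = (-0.1)²·Var(S_1) + (0.1)²·Var(S_2) + 2·(-0.1)·(0.1)·Cov(S_1,S_2)
= 0.01·1.95 + 0.01·2.55 + -0.02·-0.1 = 0.047

0.0470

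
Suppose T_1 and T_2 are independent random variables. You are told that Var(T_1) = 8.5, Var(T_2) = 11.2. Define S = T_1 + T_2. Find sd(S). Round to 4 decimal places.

By independence, Var(S) = (1)²Var(T_1) + (1)²Var(T_2)
= (1)²·8.5 + (1)²·11.2 = 19.7
sd(S) = √19.7 ≈ 4.4385

4.4385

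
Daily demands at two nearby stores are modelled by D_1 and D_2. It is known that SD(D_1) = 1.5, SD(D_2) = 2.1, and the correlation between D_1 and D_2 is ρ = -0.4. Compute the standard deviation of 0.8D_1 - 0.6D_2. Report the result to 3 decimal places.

2.058

V(D_1) = (1.5)² = 2.25;  V(D_2) = (2.1)² = 4.41
Cov(D_1,D_2) = ρ·SD(D_1)·SD(D_2) = -0.4·1.5·2.1 = -1.26
V(0.8D_1 - 0.6D_2) = (0.8)²·V(D_1) + (-0.6)²·V(D_2) + 2·(0.8)·(-0.6)·Cov(D_1,D_2)
= 0.64·2.25 + 0.36·4.41 + -0.96·-1.26 = 4.2372
SD(0.8D_1 - 0.6D_2) = √4.2372 ≈ 2.058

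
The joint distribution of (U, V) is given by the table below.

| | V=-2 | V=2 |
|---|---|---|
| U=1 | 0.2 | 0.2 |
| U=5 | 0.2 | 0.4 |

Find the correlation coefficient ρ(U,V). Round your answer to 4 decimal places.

E[U] = 3.4,  E[V] = 0.4
E[UV] = 2
cov(U,V) = E[UV] − E[U]E[V] = 2 − (3.4)(0.4) = 0.64
Var(U) = 3.84,  Var(V) = 3.84
ρ = 0.64 / √(3.84·3.84) ≈ 0.1667

0.1667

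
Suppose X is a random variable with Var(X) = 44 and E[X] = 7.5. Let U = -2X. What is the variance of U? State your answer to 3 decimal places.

Var(-2X) = (-2)²·Var(X) = 4·44 = 176

176.000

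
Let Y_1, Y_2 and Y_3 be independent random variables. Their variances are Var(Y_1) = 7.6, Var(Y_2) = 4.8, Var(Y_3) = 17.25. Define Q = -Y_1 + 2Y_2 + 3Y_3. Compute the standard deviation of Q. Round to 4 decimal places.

13.4926

By independence, Var(Q) = (-1)²Var(Y_1) + (2)²Var(Y_2) + (3)²Var(Y_3)
= (-1)²·7.6 + (2)²·4.8 + (3)²·17.25 = 182.05
sd(Q) = √182.05 ≈ 13.4926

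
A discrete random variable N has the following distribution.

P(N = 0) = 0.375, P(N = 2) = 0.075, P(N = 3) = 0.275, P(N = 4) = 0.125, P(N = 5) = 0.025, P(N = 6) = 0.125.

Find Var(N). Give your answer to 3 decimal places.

E[N] = (0)(0.375) + (2)(0.075) + (3)(0.275) + (4)(0.125) + (5)(0.025) + (6)(0.125) = 2.35
E[N²] = (0)²(0.375) + (2)²(0.075) + (3)²(0.275) + (4)²(0.125) + (5)²(0.025) + (6)²(0.125) = 9.9
Var(N) = E[N²] − (E[N])² = 9.9 − (2.35)² = 4.3775

4.378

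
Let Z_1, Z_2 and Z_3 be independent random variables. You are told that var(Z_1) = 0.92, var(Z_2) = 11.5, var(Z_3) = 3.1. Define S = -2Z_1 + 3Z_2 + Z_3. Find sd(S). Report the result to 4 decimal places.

By independence, var(S) = (-2)²var(Z_1) + (3)²var(Z_2) + (1)²var(Z_3)
= (-2)²·0.92 + (3)²·11.5 + (1)²·3.1 = 110.28
sd(S) = √110.28 ≈ 10.5014

10.5014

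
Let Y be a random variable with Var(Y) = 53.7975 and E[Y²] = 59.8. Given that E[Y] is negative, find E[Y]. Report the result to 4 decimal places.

(E[Y])² = E[Y²] − Var(Y) = 59.8 − 53.7975 = 6.0025
E[Y] = −√6.0025 = -2.45

-2.4500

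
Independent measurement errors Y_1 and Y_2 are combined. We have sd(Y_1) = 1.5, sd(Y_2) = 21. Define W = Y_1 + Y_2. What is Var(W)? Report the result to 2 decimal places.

443.25

Var(Y_1) = 2.25, Var(Y_2) = 441
By independence, Var(W) = (1)²Var(Y_1) + (1)²Var(Y_2)
= (1)²·2.25 + (1)²·441 = 443.25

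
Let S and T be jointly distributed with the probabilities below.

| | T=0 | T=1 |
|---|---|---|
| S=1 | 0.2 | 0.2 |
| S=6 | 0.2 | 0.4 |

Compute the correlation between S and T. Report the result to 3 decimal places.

E[S] = 4,  E[T] = 0.6
E[ST] = 2.6
cov(S,T) = E[ST] − E[S]E[T] = 2.6 − (4)(0.6) = 0.2
Var(S) = 6,  Var(T) = 0.24
ρ = 0.2 / √(6·0.24) ≈ 0.167

0.167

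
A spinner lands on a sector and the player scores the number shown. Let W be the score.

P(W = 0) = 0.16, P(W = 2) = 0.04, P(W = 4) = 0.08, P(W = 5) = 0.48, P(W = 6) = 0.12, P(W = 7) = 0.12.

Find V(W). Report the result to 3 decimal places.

4.630

E[W] = (0)(0.16) + (2)(0.04) + (4)(0.08) + (5)(0.48) + (6)(0.12) + (7)(0.12) = 4.36
E[W²] = (0)²(0.16) + (2)²(0.04) + (4)²(0.08) + (5)²(0.48) + (6)²(0.12) + (7)²(0.12) = 23.64
V(W) = E[W²] − (E[W])² = 23.64 − (4.36)² = 4.6304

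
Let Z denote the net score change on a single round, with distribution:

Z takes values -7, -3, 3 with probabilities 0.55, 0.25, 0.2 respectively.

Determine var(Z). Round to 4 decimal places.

E[Z] = (-7)(0.55) + (-3)(0.25) + (3)(0.2) = -4
E[Z²] = (-7)²(0.55) + (-3)²(0.25) + (3)²(0.2) = 31
var(Z) = E[Z²] − (E[Z])² = 31 − (-4)² = 15

15.0000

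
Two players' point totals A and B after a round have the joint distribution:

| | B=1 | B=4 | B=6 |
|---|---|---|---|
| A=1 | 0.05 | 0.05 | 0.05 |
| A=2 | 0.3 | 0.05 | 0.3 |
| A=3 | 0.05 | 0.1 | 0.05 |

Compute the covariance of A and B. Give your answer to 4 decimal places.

E[A] = 2.05,  E[B] = 3.6
E[AB] = 7.4
Cov(A,B) = E[AB] − E[A]E[B] = 7.4 − (2.05)(3.6) = 0.02

0.0200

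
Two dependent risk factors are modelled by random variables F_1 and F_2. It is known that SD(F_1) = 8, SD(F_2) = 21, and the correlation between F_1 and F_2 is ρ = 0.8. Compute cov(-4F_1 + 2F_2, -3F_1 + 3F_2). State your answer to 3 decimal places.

Var(F_1) = (8)² = 64;  Var(F_2) = (21)² = 441
cov(F_1,F_2) = ρ·SD(F_1)·SD(F_2) = 0.8·8·21 = 134.4
cov(-4F_1 + 2F_2, -3F_1 + 3F_2) = (-4)(-3)Var(F_1) + (2)(3)Var(F_2) + [(-4)(3) + (2)(-3)]cov(F_1,F_2)
= 12·64 + 6·441 + -18·134.4 = 994.8

994.800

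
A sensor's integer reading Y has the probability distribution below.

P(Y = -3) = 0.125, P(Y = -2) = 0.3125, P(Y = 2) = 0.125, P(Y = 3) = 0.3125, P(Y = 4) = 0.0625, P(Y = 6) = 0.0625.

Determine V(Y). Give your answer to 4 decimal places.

E[Y] = (-3)(0.125) + (-2)(0.3125) + (2)(0.125) + (3)(0.3125) + (4)(0.0625) + (6)(0.0625) = 0.8125
E[Y²] = (-3)²(0.125) + (-2)²(0.3125) + (2)²(0.125) + (3)²(0.3125) + (4)²(0.0625) + (6)²(0.0625) = 8.9375
V(Y) = E[Y²] − (E[Y])² = 8.9375 − (0.8125)² = 8.27734375

8.2773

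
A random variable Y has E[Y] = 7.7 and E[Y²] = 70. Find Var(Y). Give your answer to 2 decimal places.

10.71

Var(Y) = 70 − (7.7)² = 10.71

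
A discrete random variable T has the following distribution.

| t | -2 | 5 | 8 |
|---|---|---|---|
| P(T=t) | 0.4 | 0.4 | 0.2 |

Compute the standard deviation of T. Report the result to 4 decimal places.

4.0694

E[T] = (-2)(0.4) + (5)(0.4) + (8)(0.2) = 2.8
E[T²] = (-2)²(0.4) + (5)²(0.4) + (8)²(0.2) = 24.4
var(T) = E[T²] − (E[T])² = 24.4 − (2.8)² = 16.56
sd(T) = √16.56 ≈ 4.0694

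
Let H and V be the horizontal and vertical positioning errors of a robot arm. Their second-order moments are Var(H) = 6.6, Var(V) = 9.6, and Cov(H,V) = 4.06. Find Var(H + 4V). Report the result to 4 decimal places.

192.6800

Var(H + 4V) = (1)²·Var(H) + (4)²·Var(V) + 2·(1)·(4)·Cov(H,V)
= 1·6.6 + 16·9.6 + 8·4.06 = 192.68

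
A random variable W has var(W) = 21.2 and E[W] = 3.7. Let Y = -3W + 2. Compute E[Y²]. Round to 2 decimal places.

E[-3W + 2] = -3·3.7 + 2 = -9.1
var(-3W + 2) = (-3)²·21.2 = 190.8
E[Y²] = var(Y) + (E[Y])² = 190.8 + (-9.1)² = 273.61

273.61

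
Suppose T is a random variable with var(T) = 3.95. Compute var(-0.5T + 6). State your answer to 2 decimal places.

0.99

var(-0.5T + 6) = (-0.5)²·var(T) = 0.25·3.95 = 0.9875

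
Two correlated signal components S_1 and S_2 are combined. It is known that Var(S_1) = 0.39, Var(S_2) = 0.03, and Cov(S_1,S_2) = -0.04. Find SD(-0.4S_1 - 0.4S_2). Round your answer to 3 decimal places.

0.233

Var(-0.4S_1 - 0.4S_2) = (-0.4)²·Var(S_1) + (-0.4)²·Var(S_2) + 2·(-0.4)·(-0.4)·Cov(S_1,S_2)
= 0.16·0.39 + 0.16·0.03 + 0.32·-0.04 = 0.0544
SD(-0.4S_1 - 0.4S_2) = √0.0544 ≈ 0.233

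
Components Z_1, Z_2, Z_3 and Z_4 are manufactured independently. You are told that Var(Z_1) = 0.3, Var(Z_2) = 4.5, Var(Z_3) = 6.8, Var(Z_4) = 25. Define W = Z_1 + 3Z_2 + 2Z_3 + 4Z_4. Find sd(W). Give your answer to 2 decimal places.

By independence, Var(W) = (1)²Var(Z_1) + (3)²Var(Z_2) + (2)²Var(Z_3) + (4)²Var(Z_4)
= (1)²·0.3 + (3)²·4.5 + (2)²·6.8 + (4)²·25 = 468
sd(W) = √468 ≈ 21.63

21.63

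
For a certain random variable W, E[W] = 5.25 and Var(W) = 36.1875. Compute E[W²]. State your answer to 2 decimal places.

E[W²] = Var(W) + (E[W])² = 36.1875 + (5.25)² = 63.75

63.75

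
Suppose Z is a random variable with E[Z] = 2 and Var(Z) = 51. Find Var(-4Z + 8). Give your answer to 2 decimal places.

Var(-4Z + 8) = (-4)²·Var(Z) = 16·51 = 816

816.00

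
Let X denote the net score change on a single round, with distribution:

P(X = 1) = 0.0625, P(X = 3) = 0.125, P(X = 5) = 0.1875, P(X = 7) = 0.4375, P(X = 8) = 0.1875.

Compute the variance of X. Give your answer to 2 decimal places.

4.06

E[X] = (1)(0.0625) + (3)(0.125) + (5)(0.1875) + (7)(0.4375) + (8)(0.1875) = 5.9375
E[X²] = (1)²(0.0625) + (3)²(0.125) + (5)²(0.1875) + (7)²(0.4375) + (8)²(0.1875) = 39.3125
V(X) = E[X²] − (E[X])² = 39.3125 − (5.9375)² = 4.05859375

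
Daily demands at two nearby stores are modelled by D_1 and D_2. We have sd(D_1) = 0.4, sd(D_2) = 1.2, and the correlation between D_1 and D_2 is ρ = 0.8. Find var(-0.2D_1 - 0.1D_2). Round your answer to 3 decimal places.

var(D_1) = (0.4)² = 0.16;  var(D_2) = (1.2)² = 1.44
Cov(D_1,D_2) = ρ·sd(D_1)·sd(D_2) = 0.8·0.4·1.2 = 0.384
var(-0.2D_1 - 0.1D_2) = (-0.2)²·var(D_1) + (-0.1)²·var(D_2) + 2·(-0.2)·(-0.1)·Cov(D_1,D_2)
= 0.04·0.16 + 0.01·1.44 + 0.04·0.384 = 0.03616

0.036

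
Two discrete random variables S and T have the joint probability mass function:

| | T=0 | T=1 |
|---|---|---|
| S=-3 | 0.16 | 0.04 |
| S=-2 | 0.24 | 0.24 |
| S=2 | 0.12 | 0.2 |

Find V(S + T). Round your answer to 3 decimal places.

E[S] = -0.92,  E[T] = 0.48,  E[ST] = -0.2
V(S) = 5 − (-0.92)² = 4.1536;  V(T) = 0.48 − (0.48)² = 0.2496
Cov(S,T) = -0.2 − (-0.92)(0.48) = 0.2416
V(S + T) = (1)²·4.1536 + (1)²·0.2496 + 2·(1)·(1)·0.2416 = 4.8864

4.886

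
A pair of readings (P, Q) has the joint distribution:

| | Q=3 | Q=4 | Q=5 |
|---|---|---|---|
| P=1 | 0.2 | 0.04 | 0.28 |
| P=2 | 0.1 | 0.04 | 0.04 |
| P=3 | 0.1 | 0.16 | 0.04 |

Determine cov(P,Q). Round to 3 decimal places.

-0.149

E[P] = 1.78,  E[Q] = 3.96
E[PQ] = 6.9
cov(P,Q) = E[PQ] − E[P]E[Q] = 6.9 − (1.78)(3.96) = -0.1488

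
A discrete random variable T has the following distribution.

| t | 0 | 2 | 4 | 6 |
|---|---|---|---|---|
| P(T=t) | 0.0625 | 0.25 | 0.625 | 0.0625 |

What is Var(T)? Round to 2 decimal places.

E[T] = (0)(0.0625) + (2)(0.25) + (4)(0.625) + (6)(0.0625) = 3.375
E[T²] = (0)²(0.0625) + (2)²(0.25) + (4)²(0.625) + (6)²(0.0625) = 13.25
Var(T) = E[T²] − (E[T])² = 13.25 − (3.375)² = 1.859375

1.86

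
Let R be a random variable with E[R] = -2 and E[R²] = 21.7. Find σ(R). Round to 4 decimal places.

var(R) = 21.7 − (-2)² = 17.7
σ(R) = √17.7 ≈ 4.2071

4.2071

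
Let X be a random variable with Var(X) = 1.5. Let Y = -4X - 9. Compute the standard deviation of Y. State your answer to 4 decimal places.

Var(-4X - 9) = (-4)²·1.5 = 24
SD(Y) = √24 ≈ 4.8990

4.8990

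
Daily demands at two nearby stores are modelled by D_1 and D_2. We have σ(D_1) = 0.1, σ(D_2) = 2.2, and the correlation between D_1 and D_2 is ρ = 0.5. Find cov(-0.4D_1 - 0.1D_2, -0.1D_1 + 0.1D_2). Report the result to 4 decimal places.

var(D_1) = (0.1)² = 0.01;  var(D_2) = (2.2)² = 4.84
cov(D_1,D_2) = ρ·σ(D_1)·σ(D_2) = 0.5·0.1·2.2 = 0.11
cov(-0.4D_1 - 0.1D_2, -0.1D_1 + 0.1D_2) = (-0.4)(-0.1)var(D_1) + (-0.1)(0.1)var(D_2) + [(-0.4)(0.1) + (-0.1)(-0.1)]cov(D_1,D_2)
= 0.04·0.01 + -0.01·4.84 + -0.03·0.11 = -0.0513

-0.0513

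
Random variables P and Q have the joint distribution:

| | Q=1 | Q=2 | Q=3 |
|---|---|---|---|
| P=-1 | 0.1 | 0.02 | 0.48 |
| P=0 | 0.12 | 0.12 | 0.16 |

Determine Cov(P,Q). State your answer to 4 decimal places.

E[P] = -0.6,  E[Q] = 2.42
E[PQ] = -1.58
Cov(P,Q) = E[PQ] − E[P]E[Q] = -1.58 − (-0.6)(2.42) = -0.128

-0.1280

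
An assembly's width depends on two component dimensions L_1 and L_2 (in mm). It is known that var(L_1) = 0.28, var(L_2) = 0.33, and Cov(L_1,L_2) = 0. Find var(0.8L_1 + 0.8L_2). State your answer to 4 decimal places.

0.3904

var(0.8L_1 + 0.8L_2) = (0.8)²·var(L_1) + (0.8)²·var(L_2) + 2·(0.8)·(0.8)·Cov(L_1,L_2)
= 0.64·0.28 + 0.64·0.33 + 1.28·0 = 0.3904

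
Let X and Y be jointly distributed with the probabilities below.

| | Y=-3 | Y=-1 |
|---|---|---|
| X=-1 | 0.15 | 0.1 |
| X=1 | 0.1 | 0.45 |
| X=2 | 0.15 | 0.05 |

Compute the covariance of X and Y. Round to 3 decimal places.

0.060

E[X] = 0.7,  E[Y] = -1.8
E[XY] = -1.2
Cov(X,Y) = E[XY] − E[X]E[Y] = -1.2 − (0.7)(-1.8) = 0.06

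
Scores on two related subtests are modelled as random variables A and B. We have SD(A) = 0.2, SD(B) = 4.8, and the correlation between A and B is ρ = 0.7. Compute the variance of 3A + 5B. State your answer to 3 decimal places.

var(A) = (0.2)² = 0.04;  var(B) = (4.8)² = 23.04
cov(A,B) = ρ·SD(A)·SD(B) = 0.7·0.2·4.8 = 0.672
var(3A + 5B) = (3)²·var(A) + (5)²·var(B) + 2·(3)·(5)·cov(A,B)
= 9·0.04 + 25·23.04 + 30·0.672 = 596.52

596.520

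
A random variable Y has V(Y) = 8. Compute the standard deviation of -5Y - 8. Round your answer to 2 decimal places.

14.14

V(-5Y - 8) = (-5)²·8 = 200
sd(-5Y - 8) = √200 ≈ 14.14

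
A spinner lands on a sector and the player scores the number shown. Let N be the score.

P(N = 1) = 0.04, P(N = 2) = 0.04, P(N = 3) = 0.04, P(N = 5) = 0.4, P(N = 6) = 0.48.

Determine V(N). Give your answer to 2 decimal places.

E[N] = (1)(0.04) + (2)(0.04) + (3)(0.04) + (5)(0.4) + (6)(0.48) = 5.12
E[N²] = (1)²(0.04) + (2)²(0.04) + (3)²(0.04) + (5)²(0.4) + (6)²(0.48) = 27.84
V(N) = E[N²] − (E[N])² = 27.84 − (5.12)² = 1.6256

1.63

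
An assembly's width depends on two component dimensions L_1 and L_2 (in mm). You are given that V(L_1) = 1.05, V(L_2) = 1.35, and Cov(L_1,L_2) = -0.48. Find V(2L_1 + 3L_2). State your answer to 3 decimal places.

10.590

V(2L_1 + 3L_2) = (2)²·V(L_1) + (3)²·V(L_2) + 2·(2)·(3)·Cov(L_1,L_2)
= 4·1.05 + 9·1.35 + 12·-0.48 = 10.59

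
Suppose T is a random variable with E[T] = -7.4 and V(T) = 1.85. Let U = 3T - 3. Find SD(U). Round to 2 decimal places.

4.08

V(3T - 3) = (3)²·1.85 = 16.65
SD(U) = √16.65 ≈ 4.08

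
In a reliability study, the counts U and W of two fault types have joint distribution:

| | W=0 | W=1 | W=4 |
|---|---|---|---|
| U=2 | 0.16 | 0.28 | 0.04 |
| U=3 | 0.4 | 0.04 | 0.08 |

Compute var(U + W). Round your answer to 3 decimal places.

E[U] = 2.52,  E[W] = 0.8,  E[UW] = 1.96
var(U) = 6.6 − (2.52)² = 0.2496;  var(W) = 2.24 − (0.8)² = 1.6
cov(U,W) = 1.96 − (2.52)(0.8) = -0.056
var(U + W) = (1)²·0.2496 + (1)²·1.6 + 2·(1)·(1)·-0.056 = 1.7376

1.738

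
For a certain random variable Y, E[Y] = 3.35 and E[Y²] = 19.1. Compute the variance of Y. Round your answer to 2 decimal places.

7.88

var(Y) = 19.1 − (3.35)² = 7.8775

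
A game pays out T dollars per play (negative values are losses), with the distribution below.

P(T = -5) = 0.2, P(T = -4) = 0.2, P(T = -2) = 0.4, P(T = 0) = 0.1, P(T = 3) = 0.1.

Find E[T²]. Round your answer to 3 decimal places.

E[T²] = (-5)²(0.2) + (-4)²(0.2) + (-2)²(0.4) + (0)²(0.1) + (3)²(0.1) = 10.7

10.700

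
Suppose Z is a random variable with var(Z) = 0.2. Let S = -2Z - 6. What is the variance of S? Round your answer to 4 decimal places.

0.8000

var(-2Z - 6) = (-2)²·var(Z) = 4·0.2 = 0.8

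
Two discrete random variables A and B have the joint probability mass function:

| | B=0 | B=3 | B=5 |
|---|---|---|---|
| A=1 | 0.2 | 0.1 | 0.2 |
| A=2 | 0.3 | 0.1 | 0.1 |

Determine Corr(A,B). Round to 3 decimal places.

-0.226

E[A] = 1.5,  E[B] = 2.1
E[AB] = 2.9
cov(A,B) = E[AB] − E[A]E[B] = 2.9 − (1.5)(2.1) = -0.25
V(A) = 0.25,  V(B) = 4.89
ρ = -0.25 / √(0.25·4.89) ≈ -0.226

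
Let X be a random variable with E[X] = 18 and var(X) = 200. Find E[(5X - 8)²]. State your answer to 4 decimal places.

E[5X - 8] = 5·18 − 8 = 82
var(5X - 8) = (5)²·200 = 5000
E[(5X - 8)²] = var((5X - 8)) + (E[(5X - 8)])² = 5000 + (82)² = 11724

11724.0000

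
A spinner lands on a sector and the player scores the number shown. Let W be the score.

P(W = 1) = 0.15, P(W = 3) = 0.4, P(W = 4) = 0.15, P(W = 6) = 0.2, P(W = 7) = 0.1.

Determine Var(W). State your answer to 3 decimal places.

E[W] = (1)(0.15) + (3)(0.4) + (4)(0.15) + (6)(0.2) + (7)(0.1) = 3.85
E[W²] = (1)²(0.15) + (3)²(0.4) + (4)²(0.15) + (6)²(0.2) + (7)²(0.1) = 18.25
Var(W) = E[W²] − (E[W])² = 18.25 − (3.85)² = 3.4275

3.428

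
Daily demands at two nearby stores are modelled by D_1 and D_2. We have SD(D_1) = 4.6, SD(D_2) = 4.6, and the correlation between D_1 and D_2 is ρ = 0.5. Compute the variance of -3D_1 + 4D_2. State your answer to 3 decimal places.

275.080

Var(D_1) = (4.6)² = 21.16;  Var(D_2) = (4.6)² = 21.16
Cov(D_1,D_2) = ρ·SD(D_1)·SD(D_2) = 0.5·4.6·4.6 = 10.58
Var(-3D_1 + 4D_2) = (-3)²·Var(D_1) + (4)²·Var(D_2) + 2·(-3)·(4)·Cov(D_1,D_2)
= 9·21.16 + 16·21.16 + -24·10.58 = 275.08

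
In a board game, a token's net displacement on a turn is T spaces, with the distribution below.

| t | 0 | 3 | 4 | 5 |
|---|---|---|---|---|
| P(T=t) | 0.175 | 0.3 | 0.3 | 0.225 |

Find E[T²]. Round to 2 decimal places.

13.13

E[T²] = (0)²(0.175) + (3)²(0.3) + (4)²(0.3) + (5)²(0.225) = 13.125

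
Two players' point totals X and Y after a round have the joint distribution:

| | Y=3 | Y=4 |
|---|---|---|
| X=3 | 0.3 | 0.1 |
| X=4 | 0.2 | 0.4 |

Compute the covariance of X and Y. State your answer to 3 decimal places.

0.100

E[X] = 3.6,  E[Y] = 3.5
E[XY] = 12.7
cov(X,Y) = E[XY] − E[X]E[Y] = 12.7 − (3.6)(3.5) = 0.1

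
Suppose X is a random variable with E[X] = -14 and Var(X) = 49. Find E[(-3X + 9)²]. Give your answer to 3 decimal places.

3042.000

E[-3X + 9] = -3·-14 + 9 = 51
Var(-3X + 9) = (-3)²·49 = 441
E[(-3X + 9)²] = Var((-3X + 9)) + (E[(-3X + 9)])² = 441 + (51)² = 3042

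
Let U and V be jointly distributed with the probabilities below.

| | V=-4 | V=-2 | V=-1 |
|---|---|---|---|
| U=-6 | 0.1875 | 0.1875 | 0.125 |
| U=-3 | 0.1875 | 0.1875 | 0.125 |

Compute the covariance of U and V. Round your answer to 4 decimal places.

0.0000

E[U] = -4.5,  E[V] = -2.5
E[UV] = 11.25
Cov(U,V) = E[UV] − E[U]E[V] = 11.25 − (-4.5)(-2.5) = 0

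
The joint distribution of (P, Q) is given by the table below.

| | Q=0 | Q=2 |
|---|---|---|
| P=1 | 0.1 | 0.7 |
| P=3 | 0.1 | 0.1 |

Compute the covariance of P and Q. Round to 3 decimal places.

-0.240

E[P] = 1.4,  E[Q] = 1.6
E[PQ] = 2
cov(P,Q) = E[PQ] − E[P]E[Q] = 2 − (1.4)(1.6) = -0.24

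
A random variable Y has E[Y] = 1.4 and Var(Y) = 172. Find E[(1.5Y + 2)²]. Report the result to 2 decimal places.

403.81

E[1.5Y + 2] = 1.5·1.4 + 2 = 4.1
Var(1.5Y + 2) = (1.5)²·172 = 387
E[(1.5Y + 2)²] = Var((1.5Y + 2)) + (E[(1.5Y + 2)])² = 387 + (4.1)² = 403.81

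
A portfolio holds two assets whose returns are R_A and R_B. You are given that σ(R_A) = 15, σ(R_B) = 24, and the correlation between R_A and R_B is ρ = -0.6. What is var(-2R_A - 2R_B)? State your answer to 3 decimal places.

var(R_A) = (15)² = 225;  var(R_B) = (24)² = 576
cov(R_A,R_B) = ρ·σ(R_A)·σ(R_B) = -0.6·15·24 = -216
var(-2R_A - 2R_B) = (-2)²·var(R_A) + (-2)²·var(R_B) + 2·(-2)·(-2)·cov(R_A,R_B)
= 4·225 + 4·576 + 8·-216 = 1476

1476.000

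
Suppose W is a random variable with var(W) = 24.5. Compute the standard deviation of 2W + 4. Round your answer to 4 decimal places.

var(2W + 4) = (2)²·24.5 = 98
σ(2W + 4) = √98 ≈ 9.8995

9.8995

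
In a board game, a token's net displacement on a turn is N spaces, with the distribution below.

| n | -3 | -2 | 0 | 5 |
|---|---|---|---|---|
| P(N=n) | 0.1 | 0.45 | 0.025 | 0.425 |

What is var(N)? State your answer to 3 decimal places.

12.469

E[N] = (-3)(0.1) + (-2)(0.45) + (0)(0.025) + (5)(0.425) = 0.925
E[N²] = (-3)²(0.1) + (-2)²(0.45) + (0)²(0.025) + (5)²(0.425) = 13.325
var(N) = E[N²] − (E[N])² = 13.325 − (0.925)² = 12.469375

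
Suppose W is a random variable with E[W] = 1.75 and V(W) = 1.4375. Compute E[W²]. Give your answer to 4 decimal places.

E[W²] = V(W) + (E[W])² = 1.4375 + (1.75)² = 4.5

4.5000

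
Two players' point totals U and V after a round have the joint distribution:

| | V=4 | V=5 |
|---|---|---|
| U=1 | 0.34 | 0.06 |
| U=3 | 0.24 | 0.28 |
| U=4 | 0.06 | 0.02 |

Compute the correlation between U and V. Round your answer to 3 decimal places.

E[U] = 2.28,  E[V] = 4.36
E[UV] = 10.1
Cov(U,V) = E[UV] − E[U]E[V] = 10.1 − (2.28)(4.36) = 0.1592
Var(U) = 1.1616,  Var(V) = 0.2304
ρ = 0.1592 / √(1.1616·0.2304) ≈ 0.308

0.308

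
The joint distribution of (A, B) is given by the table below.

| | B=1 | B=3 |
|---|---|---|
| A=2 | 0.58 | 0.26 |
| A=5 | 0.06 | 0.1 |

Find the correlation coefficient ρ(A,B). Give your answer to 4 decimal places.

E[A] = 2.48,  E[B] = 1.72
E[AB] = 4.52
Cov(A,B) = E[AB] − E[A]E[B] = 4.52 − (2.48)(1.72) = 0.2544
Var(A) = 1.2096,  Var(B) = 0.9216
ρ = 0.2544 / √(1.2096·0.9216) ≈ 0.2409

0.2409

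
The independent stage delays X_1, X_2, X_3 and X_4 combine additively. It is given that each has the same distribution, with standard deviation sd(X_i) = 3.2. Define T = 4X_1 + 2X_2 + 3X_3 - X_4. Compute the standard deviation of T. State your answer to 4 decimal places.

V(X_i) = (3.2)² = 10.24
By independence, V(T) = (4)²V(X_1) + (2)²V(X_2) + (3)²V(X_3) + (-1)²V(X_4)
= (4)²·10.24 + (2)²·10.24 + (3)²·10.24 + (-1)²·10.24 = 307.2
sd(T) = √307.2 ≈ 17.5271

17.5271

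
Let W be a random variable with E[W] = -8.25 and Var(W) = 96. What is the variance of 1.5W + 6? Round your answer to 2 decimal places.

216.00

Var(1.5W + 6) = (1.5)²·Var(W) = 2.25·96 = 216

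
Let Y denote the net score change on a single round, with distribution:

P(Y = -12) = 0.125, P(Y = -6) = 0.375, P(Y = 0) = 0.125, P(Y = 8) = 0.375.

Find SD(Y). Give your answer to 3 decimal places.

7.412

E[Y] = (-12)(0.125) + (-6)(0.375) + (0)(0.125) + (8)(0.375) = -0.75
E[Y²] = (-12)²(0.125) + (-6)²(0.375) + (0)²(0.125) + (8)²(0.375) = 55.5
Var(Y) = E[Y²] − (E[Y])² = 55.5 − (-0.75)² = 54.9375
SD(Y) = √54.9375 ≈ 7.412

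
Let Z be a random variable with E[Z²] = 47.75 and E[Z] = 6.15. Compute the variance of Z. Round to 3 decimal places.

V(Z) = 47.75 − (6.15)² = 9.9275

9.928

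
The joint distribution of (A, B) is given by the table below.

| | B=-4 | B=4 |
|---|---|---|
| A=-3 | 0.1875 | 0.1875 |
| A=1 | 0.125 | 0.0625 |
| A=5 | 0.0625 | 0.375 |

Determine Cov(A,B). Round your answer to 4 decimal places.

E[A] = 1.25,  E[B] = 1
E[AB] = 6
Cov(A,B) = E[AB] − E[A]E[B] = 6 − (1.25)(1) = 4.75

4.7500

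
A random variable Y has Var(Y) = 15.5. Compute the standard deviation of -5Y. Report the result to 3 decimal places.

Var(-5Y) = (-5)²·15.5 = 387.5
SD(-5Y) = √387.5 ≈ 19.685

19.685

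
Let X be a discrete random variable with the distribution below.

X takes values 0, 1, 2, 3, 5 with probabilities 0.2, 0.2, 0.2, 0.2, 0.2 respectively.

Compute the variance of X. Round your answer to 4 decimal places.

E[X] = (0)(0.2) + (1)(0.2) + (2)(0.2) + (3)(0.2) + (5)(0.2) = 2.2
E[X²] = (0)²(0.2) + (1)²(0.2) + (2)²(0.2) + (3)²(0.2) + (5)²(0.2) = 7.8
var(X) = E[X²] − (E[X])² = 7.8 − (2.2)² = 2.96

2.9600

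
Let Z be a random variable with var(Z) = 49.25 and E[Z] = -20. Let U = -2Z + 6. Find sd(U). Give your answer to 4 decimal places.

var(-2Z + 6) = (-2)²·49.25 = 197
sd(U) = √197 ≈ 14.0357

14.0357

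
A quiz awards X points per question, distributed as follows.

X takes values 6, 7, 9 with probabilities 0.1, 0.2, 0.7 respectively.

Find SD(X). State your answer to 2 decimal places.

E[X] = (6)(0.1) + (7)(0.2) + (9)(0.7) = 8.3
E[X²] = (6)²(0.1) + (7)²(0.2) + (9)²(0.7) = 70.1
V(X) = E[X²] − (E[X])² = 70.1 − (8.3)² = 1.21
SD(X) = √1.21 ≈ 1.10

1.10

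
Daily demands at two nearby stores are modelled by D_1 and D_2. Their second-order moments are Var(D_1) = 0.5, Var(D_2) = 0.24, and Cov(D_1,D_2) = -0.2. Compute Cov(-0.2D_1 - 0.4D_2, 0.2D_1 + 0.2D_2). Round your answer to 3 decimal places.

-0.015

Cov(-0.2D_1 - 0.4D_2, 0.2D_1 + 0.2D_2) = (-0.2)(0.2)Var(D_1) + (-0.4)(0.2)Var(D_2) + [(-0.2)(0.2) + (-0.4)(0.2)]Cov(D_1,D_2)
= -0.04·0.5 + -0.08·0.24 + -0.12·-0.2 = -0.0152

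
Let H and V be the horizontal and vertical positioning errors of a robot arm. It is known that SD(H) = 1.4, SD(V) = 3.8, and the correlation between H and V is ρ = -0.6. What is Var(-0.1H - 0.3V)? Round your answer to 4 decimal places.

Var(H) = (1.4)² = 1.96;  Var(V) = (3.8)² = 14.44
Cov(H,V) = ρ·SD(H)·SD(V) = -0.6·1.4·3.8 = -3.192
Var(-0.1H - 0.3V) = (-0.1)²·Var(H) + (-0.3)²·Var(V) + 2·(-0.1)·(-0.3)·Cov(H,V)
= 0.01·1.96 + 0.09·14.44 + 0.06·-3.192 = 1.12768

1.1277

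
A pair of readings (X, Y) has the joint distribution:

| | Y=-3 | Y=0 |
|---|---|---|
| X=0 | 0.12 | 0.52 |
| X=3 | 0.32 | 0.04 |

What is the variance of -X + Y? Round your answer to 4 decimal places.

E[X] = 1.08,  E[Y] = -1.32,  E[XY] = -2.88
V(X) = 3.24 − (1.08)² = 2.0736;  V(Y) = 3.96 − (-1.32)² = 2.2176
Cov(X,Y) = -2.88 − (1.08)(-1.32) = -1.4544
V(-X + Y) = (-1)²·2.0736 + (1)²·2.2176 + 2·(-1)·(1)·-1.4544 = 7.2

7.2000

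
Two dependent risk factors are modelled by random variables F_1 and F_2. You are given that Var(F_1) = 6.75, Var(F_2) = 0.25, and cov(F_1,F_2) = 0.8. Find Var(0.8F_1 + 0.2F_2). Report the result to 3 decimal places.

Var(0.8F_1 + 0.2F_2) = (0.8)²·Var(F_1) + (0.2)²·Var(F_2) + 2·(0.8)·(0.2)·cov(F_1,F_2)
= 0.64·6.75 + 0.04·0.25 + 0.32·0.8 = 4.586

4.586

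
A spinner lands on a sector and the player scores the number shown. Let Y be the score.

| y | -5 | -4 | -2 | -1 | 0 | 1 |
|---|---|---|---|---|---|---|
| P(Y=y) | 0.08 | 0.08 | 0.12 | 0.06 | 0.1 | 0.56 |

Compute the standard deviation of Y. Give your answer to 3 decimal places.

2.042

E[Y] = (-5)(0.08) + (-4)(0.08) + (-2)(0.12) + (-1)(0.06) + (0)(0.1) + (1)(0.56) = -0.46
E[Y²] = (-5)²(0.08) + (-4)²(0.08) + (-2)²(0.12) + (-1)²(0.06) + (0)²(0.1) + (1)²(0.56) = 4.38
V(Y) = E[Y²] − (E[Y])² = 4.38 − (-0.46)² = 4.1684
σ(Y) = √4.1684 ≈ 2.042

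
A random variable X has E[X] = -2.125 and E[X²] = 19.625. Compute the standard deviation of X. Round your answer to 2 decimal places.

3.89

Var(X) = 19.625 − (-2.125)² = 15.109375
σ(X) = √15.109375 ≈ 3.89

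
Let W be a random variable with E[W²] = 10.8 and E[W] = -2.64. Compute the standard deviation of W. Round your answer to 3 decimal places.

V(W) = 10.8 − (-2.64)² = 3.8304
sd(W) = √3.8304 ≈ 1.957

1.957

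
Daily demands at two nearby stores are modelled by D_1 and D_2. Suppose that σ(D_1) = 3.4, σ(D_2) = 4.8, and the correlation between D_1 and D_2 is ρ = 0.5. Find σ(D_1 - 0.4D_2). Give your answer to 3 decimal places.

2.953

V(D_1) = (3.4)² = 11.56;  V(D_2) = (4.8)² = 23.04
Cov(D_1,D_2) = ρ·σ(D_1)·σ(D_2) = 0.5·3.4·4.8 = 8.16
V(D_1 - 0.4D_2) = (1)²·V(D_1) + (-0.4)²·V(D_2) + 2·(1)·(-0.4)·Cov(D_1,D_2)
= 1·11.56 + 0.16·23.04 + -0.8·8.16 = 8.7184
σ(D_1 - 0.4D_2) = √8.7184 ≈ 2.953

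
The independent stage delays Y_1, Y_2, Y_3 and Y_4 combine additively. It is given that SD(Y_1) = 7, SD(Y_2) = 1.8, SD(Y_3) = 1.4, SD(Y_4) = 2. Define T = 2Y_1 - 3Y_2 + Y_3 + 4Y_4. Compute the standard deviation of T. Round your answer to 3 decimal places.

17.062

var(Y_1) = 49, var(Y_2) = 3.24, var(Y_3) = 1.96, var(Y_4) = 4
By independence, var(T) = (2)²var(Y_1) + (-3)²var(Y_2) + (1)²var(Y_3) + (4)²var(Y_4)
= (2)²·49 + (-3)²·3.24 + (1)²·1.96 + (4)²·4 = 291.12
SD(T) = √291.12 ≈ 17.062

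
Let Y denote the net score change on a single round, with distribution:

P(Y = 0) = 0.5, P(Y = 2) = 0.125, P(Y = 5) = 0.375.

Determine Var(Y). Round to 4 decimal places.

E[Y] = (0)(0.5) + (2)(0.125) + (5)(0.375) = 2.125
E[Y²] = (0)²(0.5) + (2)²(0.125) + (5)²(0.375) = 9.875
Var(Y) = E[Y²] − (E[Y])² = 9.875 − (2.125)² = 5.359375

5.3594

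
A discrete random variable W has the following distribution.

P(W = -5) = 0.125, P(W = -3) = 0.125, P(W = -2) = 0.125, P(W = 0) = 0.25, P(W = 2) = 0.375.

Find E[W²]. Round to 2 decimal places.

6.25

E[W²] = (-5)²(0.125) + (-3)²(0.125) + (-2)²(0.125) + (0)²(0.25) + (2)²(0.375) = 6.25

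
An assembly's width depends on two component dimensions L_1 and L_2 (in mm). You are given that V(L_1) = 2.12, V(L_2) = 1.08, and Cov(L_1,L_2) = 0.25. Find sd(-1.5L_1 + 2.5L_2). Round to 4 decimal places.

V(-1.5L_1 + 2.5L_2) = (-1.5)²·V(L_1) + (2.5)²·V(L_2) + 2·(-1.5)·(2.5)·Cov(L_1,L_2)
= 2.25·2.12 + 6.25·1.08 + -7.5·0.25 = 9.645
sd(-1.5L_1 + 2.5L_2) = √9.645 ≈ 3.1056

3.1056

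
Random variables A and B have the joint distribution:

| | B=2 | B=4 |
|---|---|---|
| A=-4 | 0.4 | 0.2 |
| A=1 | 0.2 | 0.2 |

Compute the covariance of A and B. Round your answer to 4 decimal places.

E[A] = -2,  E[B] = 2.8
E[AB] = -5.2
Cov(A,B) = E[AB] − E[A]E[B] = -5.2 − (-2)(2.8) = 0.4

0.4000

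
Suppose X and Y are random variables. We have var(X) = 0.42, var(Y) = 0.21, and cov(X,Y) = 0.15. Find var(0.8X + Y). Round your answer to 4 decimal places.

0.7188

var(0.8X + Y) = (0.8)²·var(X) + (1)²·var(Y) + 2·(0.8)·(1)·cov(X,Y)
= 0.64·0.42 + 1·0.21 + 1.6·0.15 = 0.7188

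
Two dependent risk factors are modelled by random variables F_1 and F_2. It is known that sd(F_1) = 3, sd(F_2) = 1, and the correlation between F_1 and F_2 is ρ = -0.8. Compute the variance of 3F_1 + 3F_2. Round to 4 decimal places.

V(F_1) = (3)² = 9;  V(F_2) = (1)² = 1
Cov(F_1,F_2) = ρ·sd(F_1)·sd(F_2) = -0.8·3·1 = -2.4
V(3F_1 + 3F_2) = (3)²·V(F_1) + (3)²·V(F_2) + 2·(3)·(3)·Cov(F_1,F_2)
= 9·9 + 9·1 + 18·-2.4 = 46.8

46.8000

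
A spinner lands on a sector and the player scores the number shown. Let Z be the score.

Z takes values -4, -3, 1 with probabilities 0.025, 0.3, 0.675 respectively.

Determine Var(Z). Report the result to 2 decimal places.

3.67

E[Z] = (-4)(0.025) + (-3)(0.3) + (1)(0.675) = -0.325
E[Z²] = (-4)²(0.025) + (-3)²(0.3) + (1)²(0.675) = 3.775
Var(Z) = E[Z²] − (E[Z])² = 3.775 − (-0.325)² = 3.669375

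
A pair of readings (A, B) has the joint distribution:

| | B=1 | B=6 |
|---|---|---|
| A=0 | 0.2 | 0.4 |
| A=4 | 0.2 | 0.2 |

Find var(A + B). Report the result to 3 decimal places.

8.240

E[A] = 1.6,  E[B] = 4,  E[AB] = 5.6
var(A) = 6.4 − (1.6)² = 3.84;  var(B) = 22 − (4)² = 6
cov(A,B) = 5.6 − (1.6)(4) = -0.8
var(A + B) = (1)²·3.84 + (1)²·6 + 2·(1)·(1)·-0.8 = 8.24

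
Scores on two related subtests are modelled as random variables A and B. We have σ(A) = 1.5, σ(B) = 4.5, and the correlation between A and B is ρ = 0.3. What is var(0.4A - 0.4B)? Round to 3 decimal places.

2.952

var(A) = (1.5)² = 2.25;  var(B) = (4.5)² = 20.25
cov(A,B) = ρ·σ(A)·σ(B) = 0.3·1.5·4.5 = 2.025
var(0.4A - 0.4B) = (0.4)²·var(A) + (-0.4)²·var(B) + 2·(0.4)·(-0.4)·cov(A,B)
= 0.16·2.25 + 0.16·20.25 + -0.32·2.025 = 2.952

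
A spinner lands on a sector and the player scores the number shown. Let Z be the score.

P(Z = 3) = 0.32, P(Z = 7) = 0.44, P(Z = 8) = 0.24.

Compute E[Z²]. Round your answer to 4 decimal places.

E[Z²] = (3)²(0.32) + (7)²(0.44) + (8)²(0.24) = 39.8

39.8000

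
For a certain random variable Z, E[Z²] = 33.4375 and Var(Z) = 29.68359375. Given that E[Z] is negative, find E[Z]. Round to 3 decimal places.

(E[Z])² = E[Z²] − Var(Z) = 33.4375 − 29.68359375 = 3.75390625
E[Z] = −√3.75390625 = -1.9375

-1.938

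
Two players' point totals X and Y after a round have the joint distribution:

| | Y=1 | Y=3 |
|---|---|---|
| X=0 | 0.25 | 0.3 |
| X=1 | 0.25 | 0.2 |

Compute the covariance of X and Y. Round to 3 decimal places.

-0.050

E[X] = 0.45,  E[Y] = 2
E[XY] = 0.85
Cov(X,Y) = E[XY] − E[X]E[Y] = 0.85 − (0.45)(2) = -0.05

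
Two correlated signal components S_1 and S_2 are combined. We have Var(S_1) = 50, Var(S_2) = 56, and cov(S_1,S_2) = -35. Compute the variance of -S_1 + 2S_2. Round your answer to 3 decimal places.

Var(-S_1 + 2S_2) = (-1)²·Var(S_1) + (2)²·Var(S_2) + 2·(-1)·(2)·cov(S_1,S_2)
= 1·50 + 4·56 + -4·-35 = 414

414.000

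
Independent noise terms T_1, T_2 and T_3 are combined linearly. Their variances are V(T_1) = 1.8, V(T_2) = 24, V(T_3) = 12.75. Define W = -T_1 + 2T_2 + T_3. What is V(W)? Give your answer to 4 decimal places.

By independence, V(W) = (-1)²V(T_1) + (2)²V(T_2) + (1)²V(T_3)
= (-1)²·1.8 + (2)²·24 + (1)²·12.75 = 110.55

110.5500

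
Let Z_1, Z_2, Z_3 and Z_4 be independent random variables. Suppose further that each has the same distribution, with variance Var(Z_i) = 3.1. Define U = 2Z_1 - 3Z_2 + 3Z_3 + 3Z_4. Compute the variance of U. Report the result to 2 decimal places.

96.10

By independence, Var(U) = (2)²Var(Z_1) + (-3)²Var(Z_2) + (3)²Var(Z_3) + (3)²Var(Z_4)
= (2)²·3.1 + (-3)²·3.1 + (3)²·3.1 + (3)²·3.1 = 96.1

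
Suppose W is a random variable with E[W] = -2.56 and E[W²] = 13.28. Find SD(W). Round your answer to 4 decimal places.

2.5935

var(W) = 13.28 − (-2.56)² = 6.7264
SD(W) = √6.7264 ≈ 2.5935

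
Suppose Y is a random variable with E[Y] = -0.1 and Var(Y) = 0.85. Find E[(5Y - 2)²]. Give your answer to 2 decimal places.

E[5Y - 2] = 5·-0.1 − 2 = -2.5
Var(5Y - 2) = (5)²·0.85 = 21.25
E[(5Y - 2)²] = Var((5Y - 2)) + (E[(5Y - 2)])² = 21.25 + (-2.5)² = 27.5

27.50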